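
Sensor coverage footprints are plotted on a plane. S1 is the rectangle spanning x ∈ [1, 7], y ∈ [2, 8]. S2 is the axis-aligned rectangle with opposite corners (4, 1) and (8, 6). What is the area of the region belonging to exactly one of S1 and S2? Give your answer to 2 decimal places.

32.00

|S1∩S2|: x∈[4,7], y∈[2,6] → 3·4 = 12.
|S1 △ S2| = |S1| + |S2| − 2·|S1∩S2| = 36 + 20 − 24 = 32.00.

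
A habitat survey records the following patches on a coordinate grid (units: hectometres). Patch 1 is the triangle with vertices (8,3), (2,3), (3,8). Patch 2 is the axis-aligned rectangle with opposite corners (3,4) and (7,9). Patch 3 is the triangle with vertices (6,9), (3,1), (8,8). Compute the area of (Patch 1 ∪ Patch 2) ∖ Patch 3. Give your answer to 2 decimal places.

|Patch 1 ∪ Patch 2| = 27.
|(Patch 1 ∪ Patch 2) ∩ Patch 3| = 7.8714.
|(Patch 1 ∪ Patch 2) ∖ Patch 3| = 27 − 7.8714 = 19.13.

19.13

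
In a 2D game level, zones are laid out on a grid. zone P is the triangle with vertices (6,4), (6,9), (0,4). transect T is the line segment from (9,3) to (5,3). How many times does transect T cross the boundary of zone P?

The segment lies entirely outside zone P and never meets its boundary.

0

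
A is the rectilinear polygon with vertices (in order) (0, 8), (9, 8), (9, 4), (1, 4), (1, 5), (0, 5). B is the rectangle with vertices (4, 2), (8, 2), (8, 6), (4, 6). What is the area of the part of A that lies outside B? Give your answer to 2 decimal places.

|A| = 35, |A∩B| = 8.
|A ∖ B| = |A| − |A∩B| = 35 − 8 = 27.00.

27.00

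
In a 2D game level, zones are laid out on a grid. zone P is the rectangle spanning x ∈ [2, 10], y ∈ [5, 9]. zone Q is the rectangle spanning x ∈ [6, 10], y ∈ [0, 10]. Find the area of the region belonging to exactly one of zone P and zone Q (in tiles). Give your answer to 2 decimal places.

|zone P∩zone Q|: x∈[6,10], y∈[5,9] → 4·4 = 16.
|zone P △ zone Q| = |zone P| + |zone Q| − 2·|zone P∩zone Q| = 32 + 40 − 32 = 40.00.

40.00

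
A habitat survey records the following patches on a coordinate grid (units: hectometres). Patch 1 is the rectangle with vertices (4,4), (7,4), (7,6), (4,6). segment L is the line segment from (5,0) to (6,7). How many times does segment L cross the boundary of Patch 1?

The segment meets the boundary at (5.571,4), (5.857,6).

2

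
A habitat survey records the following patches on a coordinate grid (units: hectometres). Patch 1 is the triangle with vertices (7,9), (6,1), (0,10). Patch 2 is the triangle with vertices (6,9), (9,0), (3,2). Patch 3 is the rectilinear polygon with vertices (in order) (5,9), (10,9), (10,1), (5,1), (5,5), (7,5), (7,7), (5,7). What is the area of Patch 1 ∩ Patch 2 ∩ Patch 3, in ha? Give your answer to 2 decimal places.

5.77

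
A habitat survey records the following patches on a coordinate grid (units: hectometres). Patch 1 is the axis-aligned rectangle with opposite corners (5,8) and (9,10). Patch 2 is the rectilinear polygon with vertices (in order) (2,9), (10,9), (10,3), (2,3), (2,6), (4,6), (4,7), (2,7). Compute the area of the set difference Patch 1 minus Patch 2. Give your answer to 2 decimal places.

|Patch 1| = 8, |Patch 1∩Patch 2| = 4.
|Patch 1 ∖ Patch 2| = |Patch 1| − |Patch 1∩Patch 2| = 8 − 4 = 4.00.

4.00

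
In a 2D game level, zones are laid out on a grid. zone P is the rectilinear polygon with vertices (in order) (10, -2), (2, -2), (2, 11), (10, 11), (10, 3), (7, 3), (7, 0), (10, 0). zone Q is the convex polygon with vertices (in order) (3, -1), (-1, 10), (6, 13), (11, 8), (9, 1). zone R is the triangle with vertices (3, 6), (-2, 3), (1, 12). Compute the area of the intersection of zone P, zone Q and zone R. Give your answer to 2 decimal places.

1.80

The intersection is the polygon with vertices (2,9), (3,6), (2,5.4).
By the shoelace formula its area is 1.80.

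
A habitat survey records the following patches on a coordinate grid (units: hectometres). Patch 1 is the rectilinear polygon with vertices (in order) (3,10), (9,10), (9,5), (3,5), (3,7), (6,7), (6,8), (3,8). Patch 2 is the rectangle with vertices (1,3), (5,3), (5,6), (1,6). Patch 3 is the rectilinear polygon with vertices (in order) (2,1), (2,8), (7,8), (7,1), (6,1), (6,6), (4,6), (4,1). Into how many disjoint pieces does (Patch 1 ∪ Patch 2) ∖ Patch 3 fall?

(Patch 1 ∪ Patch 2) ∖ Patch 3 splits into 3 disjoint pieces (area 18, area 4, area 3).

3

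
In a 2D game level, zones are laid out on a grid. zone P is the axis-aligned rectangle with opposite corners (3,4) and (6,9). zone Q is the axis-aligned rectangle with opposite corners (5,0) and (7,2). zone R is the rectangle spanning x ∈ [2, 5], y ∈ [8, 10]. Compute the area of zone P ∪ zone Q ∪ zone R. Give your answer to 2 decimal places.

By inclusion–exclusion:
Individual areas: |zone P| = 15, |zone Q| = 4, |zone R| = 6.
|zone P∩zone Q| = 0 (no overlap).
|zone P∩zone R|: x∈[3,5], y∈[8,9] → 2·1 = 2.
|zone Q∩zone R| = 0 (no overlap).
|zone P∩zone Q∩zone R| = 0.
|zone P ∪ zone Q ∪ zone R| = 25 − 2 + 0 = 23.00.

23.00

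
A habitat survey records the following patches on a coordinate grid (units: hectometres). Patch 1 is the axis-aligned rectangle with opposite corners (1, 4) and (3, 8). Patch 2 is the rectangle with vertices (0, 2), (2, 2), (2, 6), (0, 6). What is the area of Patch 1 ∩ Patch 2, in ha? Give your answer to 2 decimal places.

|Patch 1∩Patch 2|: x∈[1,2], y∈[4,6] → 1·2 = 2.

2.00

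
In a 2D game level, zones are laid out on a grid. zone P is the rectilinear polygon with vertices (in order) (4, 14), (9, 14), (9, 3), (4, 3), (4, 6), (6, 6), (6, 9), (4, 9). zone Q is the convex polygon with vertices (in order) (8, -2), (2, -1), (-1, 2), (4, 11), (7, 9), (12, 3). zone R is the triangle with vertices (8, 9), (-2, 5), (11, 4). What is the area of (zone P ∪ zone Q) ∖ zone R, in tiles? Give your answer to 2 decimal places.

94.07

|zone P ∪ zone Q| = 122.4.
|(zone P ∪ zone Q) ∩ zone R| = 28.3329.
|(zone P ∪ zone Q) ∖ zone R| = 122.4 − 28.3329 = 94.07.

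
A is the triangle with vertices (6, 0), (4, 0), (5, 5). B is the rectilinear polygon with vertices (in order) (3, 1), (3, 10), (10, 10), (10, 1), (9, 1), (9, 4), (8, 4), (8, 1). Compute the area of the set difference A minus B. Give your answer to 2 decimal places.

|A| = 5, |A∩B| = 3.2.
|A ∖ B| = |A| − |A∩B| = 5 − 3.2 = 1.80.

1.80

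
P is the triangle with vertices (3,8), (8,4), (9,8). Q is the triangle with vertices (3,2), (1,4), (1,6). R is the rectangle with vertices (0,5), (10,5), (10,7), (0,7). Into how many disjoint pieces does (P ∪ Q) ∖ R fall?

(P ∪ Q) ∖ R splits into 3 disjoint pieces (area 5.25, area 0.75, area 1.75).

3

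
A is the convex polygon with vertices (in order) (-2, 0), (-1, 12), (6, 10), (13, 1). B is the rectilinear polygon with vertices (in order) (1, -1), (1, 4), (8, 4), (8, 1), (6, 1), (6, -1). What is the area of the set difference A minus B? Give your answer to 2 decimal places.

89.83

|A| = 114, |A∩B| = 24.1667.
|A ∖ B| = |A| − |A∩B| = 114 − 24.1667 = 89.83.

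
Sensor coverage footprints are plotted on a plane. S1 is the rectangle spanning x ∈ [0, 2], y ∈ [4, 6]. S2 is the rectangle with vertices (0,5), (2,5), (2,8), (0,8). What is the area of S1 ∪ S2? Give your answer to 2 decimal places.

8.00

By inclusion–exclusion:
Individual areas: |S1| = 4, |S2| = 6.
|S1∩S2|: x∈[0,2], y∈[5,6] → 2·1 = 2.
|S1 ∪ S2| = 10 − 2 = 8.00.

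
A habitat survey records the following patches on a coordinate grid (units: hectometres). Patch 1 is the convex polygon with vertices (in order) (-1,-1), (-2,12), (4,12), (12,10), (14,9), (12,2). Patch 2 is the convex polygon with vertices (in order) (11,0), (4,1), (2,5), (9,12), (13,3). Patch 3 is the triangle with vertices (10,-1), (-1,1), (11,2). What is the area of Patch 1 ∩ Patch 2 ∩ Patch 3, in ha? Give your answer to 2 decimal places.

The intersection is the polygon with vertices (6.265,0.676), (4,1), (3.8,1.4), (11,2), (10.917,1.75).
By the shoelace formula its area is 4.30.

4.30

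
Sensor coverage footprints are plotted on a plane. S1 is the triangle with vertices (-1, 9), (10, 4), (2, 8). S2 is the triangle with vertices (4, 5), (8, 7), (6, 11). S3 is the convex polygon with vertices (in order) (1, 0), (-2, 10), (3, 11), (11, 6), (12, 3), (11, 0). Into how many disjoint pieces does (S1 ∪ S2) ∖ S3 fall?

1

(S1 ∪ S2) ∖ S3 is a single connected region.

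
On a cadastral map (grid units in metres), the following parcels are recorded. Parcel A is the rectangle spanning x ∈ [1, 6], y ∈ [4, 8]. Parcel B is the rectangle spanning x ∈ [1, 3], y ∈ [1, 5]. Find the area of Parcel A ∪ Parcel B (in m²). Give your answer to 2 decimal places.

26.00

By inclusion–exclusion:
Individual areas: |Parcel A| = 20, |Parcel B| = 8.
|Parcel A∩Parcel B|: x∈[1,3], y∈[4,5] → 2·1 = 2.
|Parcel A ∪ Parcel B| = 28 − 2 = 26.00.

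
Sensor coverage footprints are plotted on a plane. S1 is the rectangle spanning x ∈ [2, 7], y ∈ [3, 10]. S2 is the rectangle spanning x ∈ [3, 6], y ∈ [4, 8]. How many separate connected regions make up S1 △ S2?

S1 △ S2 is a single connected region.

1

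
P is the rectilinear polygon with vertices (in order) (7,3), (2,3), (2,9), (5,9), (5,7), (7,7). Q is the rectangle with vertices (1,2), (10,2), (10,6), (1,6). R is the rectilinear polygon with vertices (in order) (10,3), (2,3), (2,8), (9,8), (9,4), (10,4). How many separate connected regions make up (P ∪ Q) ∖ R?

(P ∪ Q) ∖ R splits into 3 disjoint pieces (area 3, area 2, area 12).

3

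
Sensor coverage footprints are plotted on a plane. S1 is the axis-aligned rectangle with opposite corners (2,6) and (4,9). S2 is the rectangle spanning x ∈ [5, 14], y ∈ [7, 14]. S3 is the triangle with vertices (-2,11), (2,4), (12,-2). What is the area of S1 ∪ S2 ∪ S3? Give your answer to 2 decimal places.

91.11

By inclusion–exclusion:
Individual areas: |S1| = 6, |S2| = 63, |S3| = 23.
|S1∩S2| = 0 (no overlap).
|S1∩S3| = 0.8901.
|S2∩S3| = 0.
|S1∩S2∩S3| = 0.
|S1 ∪ S2 ∪ S3| = 92 − 0.8901 + 0 = 91.11.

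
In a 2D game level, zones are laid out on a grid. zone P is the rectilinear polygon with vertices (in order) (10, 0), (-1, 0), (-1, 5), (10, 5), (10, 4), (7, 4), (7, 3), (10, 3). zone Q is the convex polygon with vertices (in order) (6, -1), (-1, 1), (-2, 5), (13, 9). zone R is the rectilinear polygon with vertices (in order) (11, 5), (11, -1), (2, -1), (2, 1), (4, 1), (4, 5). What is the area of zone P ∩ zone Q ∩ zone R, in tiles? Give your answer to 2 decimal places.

22.04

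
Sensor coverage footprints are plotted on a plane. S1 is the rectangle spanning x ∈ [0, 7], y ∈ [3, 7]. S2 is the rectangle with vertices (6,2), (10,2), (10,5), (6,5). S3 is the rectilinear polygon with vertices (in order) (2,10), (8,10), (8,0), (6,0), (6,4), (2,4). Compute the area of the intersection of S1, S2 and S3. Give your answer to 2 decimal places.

2.00

The intersection is the polygon with vertices (6,3), (6,4), (6,5), (7,5), (7,3).
By the shoelace formula its area is 2.00.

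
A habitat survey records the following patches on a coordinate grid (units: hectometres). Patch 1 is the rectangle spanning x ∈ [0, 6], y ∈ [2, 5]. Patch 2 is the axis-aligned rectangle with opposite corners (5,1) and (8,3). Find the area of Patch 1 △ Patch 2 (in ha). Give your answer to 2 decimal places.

|Patch 1∩Patch 2|: x∈[5,6], y∈[2,3] → 1·1 = 1.
|Patch 1 △ Patch 2| = |Patch 1| + |Patch 2| − 2·|Patch 1∩Patch 2| = 18 + 6 − 2 = 22.00.

22.00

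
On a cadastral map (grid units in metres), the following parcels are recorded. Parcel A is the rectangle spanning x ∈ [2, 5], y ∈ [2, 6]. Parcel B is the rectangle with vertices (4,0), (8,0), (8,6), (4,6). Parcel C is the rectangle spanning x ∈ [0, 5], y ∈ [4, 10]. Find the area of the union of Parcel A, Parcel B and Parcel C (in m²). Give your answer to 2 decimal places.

By inclusion–exclusion:
Individual areas: |Parcel A| = 12, |Parcel B| = 24, |Parcel C| = 30.
|Parcel A∩Parcel B|: x∈[4,5], y∈[2,6] → 1·4 = 4.
|Parcel A∩Parcel C|: x∈[2,5], y∈[4,6] → 3·2 = 6.
|Parcel B∩Parcel C|: x∈[4,5], y∈[4,6] → 1·2 = 2.
|Parcel A∩Parcel B∩Parcel C| = 2.
|Parcel A ∪ Parcel B ∪ Parcel C| = 66 − 12 + 2 = 56.00.

56.00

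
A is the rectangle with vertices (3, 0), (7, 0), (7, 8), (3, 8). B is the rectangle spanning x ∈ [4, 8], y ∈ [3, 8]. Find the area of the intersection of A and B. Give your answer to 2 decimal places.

|A∩B|: x∈[4,7], y∈[3,8] → 3·5 = 15.

15.00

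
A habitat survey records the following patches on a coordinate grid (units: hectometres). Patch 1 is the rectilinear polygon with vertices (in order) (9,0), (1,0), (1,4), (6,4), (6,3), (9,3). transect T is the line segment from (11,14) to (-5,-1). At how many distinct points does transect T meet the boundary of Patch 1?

0

The segment lies entirely outside Patch 1 and never meets its boundary.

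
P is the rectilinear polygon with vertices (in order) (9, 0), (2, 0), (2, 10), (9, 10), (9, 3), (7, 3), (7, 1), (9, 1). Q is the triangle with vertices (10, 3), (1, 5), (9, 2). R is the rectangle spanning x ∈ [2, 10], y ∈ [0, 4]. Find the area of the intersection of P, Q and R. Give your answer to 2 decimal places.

2.72

The intersection is the polygon with vertices (9,3.222), (9,3), (7,3), (7,2.75), (3.667,4), (5.5,4).
By the shoelace formula its area is 2.72.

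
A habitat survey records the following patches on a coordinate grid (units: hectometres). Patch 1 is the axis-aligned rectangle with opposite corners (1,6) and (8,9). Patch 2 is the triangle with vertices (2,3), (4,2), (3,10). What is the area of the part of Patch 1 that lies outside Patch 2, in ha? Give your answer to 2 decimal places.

18.99

|Patch 1| = 21, |Patch 1∩Patch 2| = 2.0089.
|Patch 1 ∖ Patch 2| = |Patch 1| − |Patch 1∩Patch 2| = 21 − 2.0089 = 18.99.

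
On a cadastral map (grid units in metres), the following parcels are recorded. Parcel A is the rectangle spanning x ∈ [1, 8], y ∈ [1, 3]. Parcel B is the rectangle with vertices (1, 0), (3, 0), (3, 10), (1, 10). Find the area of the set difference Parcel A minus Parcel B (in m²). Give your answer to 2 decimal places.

|Parcel A∩Parcel B|: x∈[1,3], y∈[1,3] → 2·2 = 4.
|Parcel A| = 14.
|Parcel A ∖ Parcel B| = |Parcel A| − |Parcel A∩Parcel B| = 14 − 4 = 10.00.

10.00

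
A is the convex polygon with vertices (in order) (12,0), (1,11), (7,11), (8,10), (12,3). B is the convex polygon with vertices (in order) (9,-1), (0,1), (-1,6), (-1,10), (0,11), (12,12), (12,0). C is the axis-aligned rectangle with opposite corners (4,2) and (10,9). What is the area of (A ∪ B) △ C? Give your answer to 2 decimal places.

|A ∪ B| = 146.5.
|(A ∪ B) ∩ C| = 42.
|(A ∪ B) △ C| = 146.5 + 42 − 84 = 104.50.

104.50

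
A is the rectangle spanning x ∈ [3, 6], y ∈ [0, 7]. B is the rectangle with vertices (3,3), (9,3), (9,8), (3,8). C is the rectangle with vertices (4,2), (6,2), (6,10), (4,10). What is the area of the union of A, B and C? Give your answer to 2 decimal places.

By inclusion–exclusion:
Individual areas: |A| = 21, |B| = 30, |C| = 16.
|A∩B|: x∈[3,6], y∈[3,7] → 3·4 = 12.
|A∩C|: x∈[4,6], y∈[2,7] → 2·5 = 10.
|B∩C|: x∈[4,6], y∈[3,8] → 2·5 = 10.
|A∩B∩C| = 8.
|A ∪ B ∪ C| = 67 − 32 + 8 = 43.00.

43.00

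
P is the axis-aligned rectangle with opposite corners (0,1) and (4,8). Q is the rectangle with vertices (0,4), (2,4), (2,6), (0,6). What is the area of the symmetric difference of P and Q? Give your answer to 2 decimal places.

24.00

|P∩Q|: x∈[0,2], y∈[4,6] → 2·2 = 4.
|P △ Q| = |P| + |Q| − 2·|P∩Q| = 28 + 4 − 8 = 24.00.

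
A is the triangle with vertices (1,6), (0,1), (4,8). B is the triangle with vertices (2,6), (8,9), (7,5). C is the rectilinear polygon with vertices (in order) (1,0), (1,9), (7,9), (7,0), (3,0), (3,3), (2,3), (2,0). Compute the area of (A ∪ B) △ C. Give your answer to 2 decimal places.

41.07

|A ∪ B| = 16.6769.
|(A ∪ B) ∩ C| = 13.3019.
|(A ∪ B) △ C| = 16.6769 + 51 − 26.6038 = 41.07.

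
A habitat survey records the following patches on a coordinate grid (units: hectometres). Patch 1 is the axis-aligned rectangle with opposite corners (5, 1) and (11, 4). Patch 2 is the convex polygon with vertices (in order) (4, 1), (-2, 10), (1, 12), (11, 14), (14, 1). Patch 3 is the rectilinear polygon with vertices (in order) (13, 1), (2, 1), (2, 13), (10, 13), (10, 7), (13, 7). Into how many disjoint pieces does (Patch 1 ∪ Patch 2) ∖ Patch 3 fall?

(Patch 1 ∪ Patch 2) ∖ Patch 3 splits into 3 disjoint pieces (area 17.1, area 14.1538, area 2.1667).

3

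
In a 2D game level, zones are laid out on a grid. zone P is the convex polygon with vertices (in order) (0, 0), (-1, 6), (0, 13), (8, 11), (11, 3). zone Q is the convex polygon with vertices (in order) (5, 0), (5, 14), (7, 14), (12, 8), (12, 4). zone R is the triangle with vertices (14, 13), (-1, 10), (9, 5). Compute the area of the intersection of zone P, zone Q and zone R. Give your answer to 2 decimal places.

The intersection is the polygon with vertices (9.781,6.25), (9,5), (5,7), (5,11.2), (6.222,11.444), (8,11).
By the shoelace formula its area is 20.76.

20.76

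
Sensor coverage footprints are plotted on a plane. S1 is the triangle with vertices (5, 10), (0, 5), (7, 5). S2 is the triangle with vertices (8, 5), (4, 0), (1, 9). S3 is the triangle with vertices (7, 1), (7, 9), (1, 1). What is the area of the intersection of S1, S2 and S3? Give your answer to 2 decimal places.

The intersection is the polygon with vertices (6.704,5.741), (7,5), (4,5), (5.2,6.6).
By the shoelace formula its area is 2.83.

2.83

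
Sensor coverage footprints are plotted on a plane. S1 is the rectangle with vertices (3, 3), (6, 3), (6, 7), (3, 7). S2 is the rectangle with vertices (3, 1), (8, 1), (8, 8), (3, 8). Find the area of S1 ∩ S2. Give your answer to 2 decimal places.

12.00

|S1∩S2|: x∈[3,6], y∈[3,7] → 3·4 = 12.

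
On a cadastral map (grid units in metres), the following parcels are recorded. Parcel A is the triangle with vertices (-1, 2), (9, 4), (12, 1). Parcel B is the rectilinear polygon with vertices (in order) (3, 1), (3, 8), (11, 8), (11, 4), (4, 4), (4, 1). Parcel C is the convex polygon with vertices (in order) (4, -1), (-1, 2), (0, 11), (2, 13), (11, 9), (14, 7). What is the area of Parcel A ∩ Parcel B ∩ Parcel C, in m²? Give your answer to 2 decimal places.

1.25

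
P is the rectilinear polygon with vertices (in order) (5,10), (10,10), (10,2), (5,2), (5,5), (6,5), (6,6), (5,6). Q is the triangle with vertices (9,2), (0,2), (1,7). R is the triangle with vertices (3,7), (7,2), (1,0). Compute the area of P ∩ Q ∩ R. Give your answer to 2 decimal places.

The intersection is the polygon with vertices (5,4.5), (7,2), (5,2).
By the shoelace formula its area is 2.50.

2.50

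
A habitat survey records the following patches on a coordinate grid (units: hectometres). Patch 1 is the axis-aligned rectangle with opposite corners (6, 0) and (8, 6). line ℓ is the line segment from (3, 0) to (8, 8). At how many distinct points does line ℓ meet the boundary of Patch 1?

2

The segment meets the boundary at (6.75,6), (6,4.8).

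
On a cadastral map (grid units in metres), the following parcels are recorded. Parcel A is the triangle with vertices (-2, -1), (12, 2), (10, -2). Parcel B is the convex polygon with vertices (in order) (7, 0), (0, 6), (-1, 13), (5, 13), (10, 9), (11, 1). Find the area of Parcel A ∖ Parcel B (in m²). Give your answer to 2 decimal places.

|Parcel A| = 25, |Parcel A∩Parcel B| = 3.7934.
|Parcel A ∖ Parcel B| = |Parcel A| − |Parcel A∩Parcel B| = 25 − 3.7934 = 21.21.

21.21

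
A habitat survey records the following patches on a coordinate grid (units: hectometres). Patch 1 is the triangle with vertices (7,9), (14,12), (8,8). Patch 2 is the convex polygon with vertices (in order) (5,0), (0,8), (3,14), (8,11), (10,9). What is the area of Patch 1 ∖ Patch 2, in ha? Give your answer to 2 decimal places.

|Patch 1| = 5, |Patch 1∩Patch 2| = 2.55.
|Patch 1 ∖ Patch 2| = |Patch 1| − |Patch 1∩Patch 2| = 5 − 2.55 = 2.45.

2.45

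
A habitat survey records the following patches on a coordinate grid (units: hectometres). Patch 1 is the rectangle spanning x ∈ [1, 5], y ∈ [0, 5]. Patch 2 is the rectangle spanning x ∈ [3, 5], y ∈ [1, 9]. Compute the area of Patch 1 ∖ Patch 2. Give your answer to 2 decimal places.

12.00

|Patch 1∩Patch 2|: x∈[3,5], y∈[1,5] → 2·4 = 8.
|Patch 1| = 20.
|Patch 1 ∖ Patch 2| = |Patch 1| − |Patch 1∩Patch 2| = 20 − 8 = 12.00.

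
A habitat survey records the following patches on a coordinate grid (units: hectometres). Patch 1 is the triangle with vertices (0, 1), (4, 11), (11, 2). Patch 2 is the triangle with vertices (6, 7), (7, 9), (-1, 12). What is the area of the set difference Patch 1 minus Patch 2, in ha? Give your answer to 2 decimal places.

48.21

|Patch 1| = 53, |Patch 1∩Patch 2| = 4.7856.
|Patch 1 ∖ Patch 2| = |Patch 1| − |Patch 1∩Patch 2| = 53 − 4.7856 = 48.21.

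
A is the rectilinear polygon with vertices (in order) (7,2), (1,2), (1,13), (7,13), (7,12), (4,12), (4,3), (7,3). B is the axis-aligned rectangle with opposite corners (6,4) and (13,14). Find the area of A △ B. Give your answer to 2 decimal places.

|A| = 39, |B| = 70, |A∩B| = 1.
|A △ B| = |A| + |B| − 2·|A∩B| = 39 + 70 − 2 = 107.00.

107.00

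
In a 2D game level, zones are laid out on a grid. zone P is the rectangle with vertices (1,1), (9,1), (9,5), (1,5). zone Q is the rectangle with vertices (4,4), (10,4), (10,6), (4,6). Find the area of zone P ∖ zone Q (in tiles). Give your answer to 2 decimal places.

27.00

|zone P∩zone Q|: x∈[4,9], y∈[4,5] → 5·1 = 5.
|zone P| = 32.
|zone P ∖ zone Q| = |zone P| − |zone P∩zone Q| = 32 − 5 = 27.00.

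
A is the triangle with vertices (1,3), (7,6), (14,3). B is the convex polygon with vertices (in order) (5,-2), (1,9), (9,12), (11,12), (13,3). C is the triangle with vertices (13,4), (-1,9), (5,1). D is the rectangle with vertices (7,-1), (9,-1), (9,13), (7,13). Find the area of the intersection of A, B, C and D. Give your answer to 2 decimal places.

5.14

The intersection is the polygon with vertices (7,3), (7,6), (9,5.143), (9,3).
By the shoelace formula its area is 5.14.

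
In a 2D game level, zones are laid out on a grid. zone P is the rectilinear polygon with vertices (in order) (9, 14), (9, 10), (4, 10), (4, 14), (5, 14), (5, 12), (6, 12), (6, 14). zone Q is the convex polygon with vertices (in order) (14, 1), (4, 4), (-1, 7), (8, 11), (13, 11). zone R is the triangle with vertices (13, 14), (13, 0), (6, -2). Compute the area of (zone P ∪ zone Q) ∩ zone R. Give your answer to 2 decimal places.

The region (zone P ∪ zone Q) ∩ zone R is the polygon with vertices (13,11), (13,1.3), (8.088,2.773), (11.688,11).
By the shoelace formula its area is 29.22.

29.22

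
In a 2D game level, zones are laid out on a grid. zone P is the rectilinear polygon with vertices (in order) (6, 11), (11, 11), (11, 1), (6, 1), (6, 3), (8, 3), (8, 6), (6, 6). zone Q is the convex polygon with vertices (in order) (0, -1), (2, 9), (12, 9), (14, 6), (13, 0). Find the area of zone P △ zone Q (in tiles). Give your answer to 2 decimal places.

|zone P| = 44, |zone Q| = 116.5, |zone P∩zone Q| = 34.
|zone P △ zone Q| = |zone P| + |zone Q| − 2·|zone P∩zone Q| = 44 + 116.5 − 68 = 92.50.

92.50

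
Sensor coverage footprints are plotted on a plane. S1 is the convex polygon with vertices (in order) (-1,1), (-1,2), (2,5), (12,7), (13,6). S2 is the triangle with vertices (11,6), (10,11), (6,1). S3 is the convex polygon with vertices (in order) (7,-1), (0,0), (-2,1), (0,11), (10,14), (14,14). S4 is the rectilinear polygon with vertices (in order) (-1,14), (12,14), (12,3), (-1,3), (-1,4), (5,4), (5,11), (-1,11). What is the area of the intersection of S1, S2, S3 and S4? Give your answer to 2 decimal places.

The intersection is the polygon with vertices (8.087,6.217), (10.603,6.721), (9.72,4.829), (7.167,3.917).
By the shoelace formula its area is 4.68.

4.68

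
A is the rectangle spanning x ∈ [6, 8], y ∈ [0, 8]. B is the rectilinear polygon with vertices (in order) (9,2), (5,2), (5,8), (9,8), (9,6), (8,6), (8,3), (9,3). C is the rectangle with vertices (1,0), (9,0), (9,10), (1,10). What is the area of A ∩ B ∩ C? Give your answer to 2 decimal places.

The intersection is the polygon with vertices (6,2), (6,8), (8,8), (8,6), (8,3), (8,2).
By the shoelace formula its area is 12.00.

12.00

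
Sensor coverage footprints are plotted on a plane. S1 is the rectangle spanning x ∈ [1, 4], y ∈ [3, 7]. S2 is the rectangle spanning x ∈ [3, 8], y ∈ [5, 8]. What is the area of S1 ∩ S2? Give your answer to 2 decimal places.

2.00

|S1∩S2|: x∈[3,4], y∈[5,7] → 1·2 = 2.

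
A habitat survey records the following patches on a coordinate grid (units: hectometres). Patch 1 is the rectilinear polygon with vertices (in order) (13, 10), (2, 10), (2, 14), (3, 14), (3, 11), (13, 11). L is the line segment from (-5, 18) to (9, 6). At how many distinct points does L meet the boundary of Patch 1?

4

The segment meets the boundary at (3.167,11), (4.333,10), (3,11.143), (2,12).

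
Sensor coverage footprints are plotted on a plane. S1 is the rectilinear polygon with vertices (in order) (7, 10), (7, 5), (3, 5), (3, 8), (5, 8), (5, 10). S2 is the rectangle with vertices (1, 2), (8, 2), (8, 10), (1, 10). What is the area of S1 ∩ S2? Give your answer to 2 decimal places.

The intersection is the polygon with vertices (7,5), (3,5), (3,8), (5,8), (5,10), (7,10).
By the shoelace formula its area is 16.00.

16.00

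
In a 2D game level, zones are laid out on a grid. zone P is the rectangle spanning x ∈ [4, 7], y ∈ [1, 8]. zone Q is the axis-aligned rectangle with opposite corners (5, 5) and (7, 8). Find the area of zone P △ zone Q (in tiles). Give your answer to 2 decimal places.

|zone P∩zone Q|: x∈[5,7], y∈[5,8] → 2·3 = 6.
|zone P △ zone Q| = |zone P| + |zone Q| − 2·|zone P∩zone Q| = 21 + 6 − 12 = 15.00.

15.00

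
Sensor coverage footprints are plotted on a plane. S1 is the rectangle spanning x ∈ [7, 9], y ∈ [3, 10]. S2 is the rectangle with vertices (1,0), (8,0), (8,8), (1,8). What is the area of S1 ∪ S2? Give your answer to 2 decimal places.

By inclusion–exclusion:
Individual areas: |S1| = 14, |S2| = 56.
|S1∩S2|: x∈[7,8], y∈[3,8] → 1·5 = 5.
|S1 ∪ S2| = 70 − 5 = 65.00.

65.00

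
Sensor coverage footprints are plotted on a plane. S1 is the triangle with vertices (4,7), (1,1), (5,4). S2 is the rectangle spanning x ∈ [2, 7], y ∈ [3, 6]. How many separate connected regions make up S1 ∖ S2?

S1 ∖ S2 splits into 2 disjoint pieces (area 0.4167, area 1.6667).

2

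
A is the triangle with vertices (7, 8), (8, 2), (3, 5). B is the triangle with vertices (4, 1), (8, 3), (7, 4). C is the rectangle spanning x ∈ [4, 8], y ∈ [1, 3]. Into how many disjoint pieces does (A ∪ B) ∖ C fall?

1

(A ∪ B) ∖ C is a single connected region.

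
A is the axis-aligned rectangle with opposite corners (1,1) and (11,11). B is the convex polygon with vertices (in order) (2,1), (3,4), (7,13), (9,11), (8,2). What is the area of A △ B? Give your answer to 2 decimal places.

60.78

|A| = 100, |B| = 45, |A∩B| = 42.1111.
|A △ B| = |A| + |B| − 2·|A∩B| = 100 + 45 − 84.2222 = 60.78.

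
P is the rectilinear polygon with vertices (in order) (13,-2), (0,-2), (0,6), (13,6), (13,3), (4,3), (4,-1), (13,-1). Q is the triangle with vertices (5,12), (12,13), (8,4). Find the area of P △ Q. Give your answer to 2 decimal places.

94.22

|P| = 68, |Q| = 29.5, |P∩Q| = 1.6389.
|P △ Q| = |P| + |Q| − 2·|P∩Q| = 68 + 29.5 − 3.2778 = 94.22.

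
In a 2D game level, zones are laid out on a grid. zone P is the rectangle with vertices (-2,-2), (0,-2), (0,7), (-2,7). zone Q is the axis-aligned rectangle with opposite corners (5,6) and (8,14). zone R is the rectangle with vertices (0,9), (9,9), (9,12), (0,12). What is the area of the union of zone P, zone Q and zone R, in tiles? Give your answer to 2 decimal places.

60.00

By inclusion–exclusion:
Individual areas: |zone P| = 18, |zone Q| = 24, |zone R| = 27.
|zone P∩zone Q| = 0 (no overlap).
|zone P∩zone R| = 0 (no overlap).
|zone Q∩zone R|: x∈[5,8], y∈[9,12] → 3·3 = 9.
|zone P∩zone Q∩zone R| = 0.
|zone P ∪ zone Q ∪ zone R| = 69 − 9 + 0 = 60.00.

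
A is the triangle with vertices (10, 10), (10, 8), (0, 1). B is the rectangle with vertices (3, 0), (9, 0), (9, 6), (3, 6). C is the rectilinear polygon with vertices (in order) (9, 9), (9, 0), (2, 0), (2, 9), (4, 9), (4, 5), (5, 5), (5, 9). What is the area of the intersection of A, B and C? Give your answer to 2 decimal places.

The intersection is the polygon with vertices (3,3.7), (4.444,5), (5,5), (5,5.5), (5.556,6), (7.143,6), (3,3.1).
By the shoelace formula its area is 2.93.

2.93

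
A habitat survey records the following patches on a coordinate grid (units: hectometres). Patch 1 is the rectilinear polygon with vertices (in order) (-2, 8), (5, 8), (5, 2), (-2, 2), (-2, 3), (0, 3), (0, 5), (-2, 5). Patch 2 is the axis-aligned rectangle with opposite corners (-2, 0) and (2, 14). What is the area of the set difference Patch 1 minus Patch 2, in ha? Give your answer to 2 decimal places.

18.00

|Patch 1| = 38, |Patch 1∩Patch 2| = 20.
|Patch 1 ∖ Patch 2| = |Patch 1| − |Patch 1∩Patch 2| = 38 − 20 = 18.00.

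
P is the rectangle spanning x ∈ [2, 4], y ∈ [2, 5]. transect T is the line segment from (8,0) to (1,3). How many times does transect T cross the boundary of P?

The segment meets the boundary at (2,2.571), (3.333,2).

2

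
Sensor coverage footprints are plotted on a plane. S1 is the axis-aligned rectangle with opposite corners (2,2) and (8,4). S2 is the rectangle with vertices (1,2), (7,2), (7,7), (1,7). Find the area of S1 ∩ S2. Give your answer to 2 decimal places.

10.00

|S1∩S2|: x∈[2,7], y∈[2,4] → 5·2 = 10.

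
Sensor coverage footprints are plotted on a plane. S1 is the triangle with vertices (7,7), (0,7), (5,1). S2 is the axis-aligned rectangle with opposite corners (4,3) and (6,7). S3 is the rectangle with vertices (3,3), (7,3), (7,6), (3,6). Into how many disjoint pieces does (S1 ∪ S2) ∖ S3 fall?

2

(S1 ∪ S2) ∖ S3 splits into 2 disjoint pieces (area 9.2333, area 2.3333).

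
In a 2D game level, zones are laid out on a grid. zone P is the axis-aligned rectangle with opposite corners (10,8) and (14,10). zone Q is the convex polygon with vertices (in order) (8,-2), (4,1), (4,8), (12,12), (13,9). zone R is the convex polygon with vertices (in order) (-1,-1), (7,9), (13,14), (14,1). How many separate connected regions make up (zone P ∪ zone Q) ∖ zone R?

(zone P ∪ zone Q) ∖ zone R splits into 3 disjoint pieces (area 1.2308, area 3.9106, area 5.25).

3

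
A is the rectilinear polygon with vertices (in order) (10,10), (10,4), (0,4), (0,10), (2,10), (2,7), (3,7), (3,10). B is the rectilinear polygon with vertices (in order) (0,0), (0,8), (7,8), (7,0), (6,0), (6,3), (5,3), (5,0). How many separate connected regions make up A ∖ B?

A ∖ B splits into 2 disjoint pieces (area 26, area 4).

2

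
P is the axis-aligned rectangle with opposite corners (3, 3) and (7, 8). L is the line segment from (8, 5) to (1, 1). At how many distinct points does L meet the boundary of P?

2

The segment meets the boundary at (4.5,3), (7,4.429).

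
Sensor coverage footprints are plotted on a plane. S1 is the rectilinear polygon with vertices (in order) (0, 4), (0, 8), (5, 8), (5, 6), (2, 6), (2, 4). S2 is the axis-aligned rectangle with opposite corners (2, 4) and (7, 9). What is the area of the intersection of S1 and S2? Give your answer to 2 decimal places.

6.00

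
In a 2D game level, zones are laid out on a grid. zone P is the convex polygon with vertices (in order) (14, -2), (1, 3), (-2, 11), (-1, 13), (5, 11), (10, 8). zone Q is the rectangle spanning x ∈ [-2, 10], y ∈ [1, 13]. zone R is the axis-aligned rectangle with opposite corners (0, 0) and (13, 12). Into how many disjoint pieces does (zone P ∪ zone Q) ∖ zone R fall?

2

(zone P ∪ zone Q) ∖ zone R splits into 2 disjoint pieces (area 34, area 4.45).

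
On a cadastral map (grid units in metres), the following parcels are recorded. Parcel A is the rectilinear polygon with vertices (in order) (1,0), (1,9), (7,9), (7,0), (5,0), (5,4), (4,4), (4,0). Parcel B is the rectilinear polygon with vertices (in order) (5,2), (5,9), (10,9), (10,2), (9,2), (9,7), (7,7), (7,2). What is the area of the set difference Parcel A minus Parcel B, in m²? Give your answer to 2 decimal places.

|Parcel A| = 50, |Parcel A∩Parcel B| = 14.
|Parcel A ∖ Parcel B| = |Parcel A| − |Parcel A∩Parcel B| = 50 − 14 = 36.00.

36.00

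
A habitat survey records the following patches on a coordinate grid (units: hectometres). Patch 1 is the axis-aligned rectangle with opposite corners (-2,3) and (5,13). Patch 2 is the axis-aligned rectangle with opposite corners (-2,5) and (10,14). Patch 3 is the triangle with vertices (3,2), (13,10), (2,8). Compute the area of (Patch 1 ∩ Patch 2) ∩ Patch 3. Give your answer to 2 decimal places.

9.07

The region (Patch 1 ∩ Patch 2) ∩ Patch 3 is the polygon with vertices (5,5), (2.5,5), (2,8), (5,8.546).
By the shoelace formula its area is 9.07.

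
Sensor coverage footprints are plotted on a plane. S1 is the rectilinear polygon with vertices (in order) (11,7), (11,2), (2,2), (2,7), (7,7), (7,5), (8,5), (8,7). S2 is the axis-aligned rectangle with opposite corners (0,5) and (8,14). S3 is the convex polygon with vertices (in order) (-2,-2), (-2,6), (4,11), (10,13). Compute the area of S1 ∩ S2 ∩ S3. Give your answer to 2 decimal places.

The intersection is the polygon with vertices (5.2,7), (3.6,5), (2,5), (2,7).
By the shoelace formula its area is 4.80.

4.80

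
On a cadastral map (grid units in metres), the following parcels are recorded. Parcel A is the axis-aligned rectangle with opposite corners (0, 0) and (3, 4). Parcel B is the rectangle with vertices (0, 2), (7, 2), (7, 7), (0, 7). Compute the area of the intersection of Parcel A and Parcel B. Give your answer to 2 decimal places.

6.00

|Parcel A∩Parcel B|: x∈[0,3], y∈[2,4] → 3·2 = 6.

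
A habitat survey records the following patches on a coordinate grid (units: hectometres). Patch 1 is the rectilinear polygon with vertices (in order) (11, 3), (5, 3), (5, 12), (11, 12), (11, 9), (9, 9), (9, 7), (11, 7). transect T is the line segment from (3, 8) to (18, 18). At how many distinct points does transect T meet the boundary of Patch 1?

The segment meets the boundary at (9,12), (5,9.333).

2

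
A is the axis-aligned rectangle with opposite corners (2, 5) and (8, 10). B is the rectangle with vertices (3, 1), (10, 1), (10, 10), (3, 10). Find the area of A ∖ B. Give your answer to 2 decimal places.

5.00

|A∩B|: x∈[3,8], y∈[5,10] → 5·5 = 25.
|A| = 30.
|A ∖ B| = |A| − |A∩B| = 30 − 25 = 5.00.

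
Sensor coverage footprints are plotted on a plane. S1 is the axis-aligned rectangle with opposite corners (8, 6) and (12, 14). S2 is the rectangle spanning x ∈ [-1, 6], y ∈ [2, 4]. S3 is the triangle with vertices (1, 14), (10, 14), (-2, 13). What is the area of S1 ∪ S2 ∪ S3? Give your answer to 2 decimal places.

By inclusion–exclusion:
Individual areas: |S1| = 32, |S2| = 14, |S3| = 4.5.
|S1∩S2| = 0 (no overlap).
|S1∩S3| = 0.1667.
|S2∩S3| = 0.
|S1∩S2∩S3| = 0.
|S1 ∪ S2 ∪ S3| = 50.5 − 0.1667 + 0 = 50.33.

50.33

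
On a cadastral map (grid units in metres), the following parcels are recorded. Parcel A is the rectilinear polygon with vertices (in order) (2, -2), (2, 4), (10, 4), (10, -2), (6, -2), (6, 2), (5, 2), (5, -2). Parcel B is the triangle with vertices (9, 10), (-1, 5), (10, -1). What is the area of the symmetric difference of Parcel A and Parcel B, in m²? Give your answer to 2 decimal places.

59.77

|Parcel A| = 44, |Parcel B| = 57.5, |Parcel A∩Parcel B| = 20.8636.
|Parcel A △ Parcel B| = |Parcel A| + |Parcel B| − 2·|Parcel A∩Parcel B| = 44 + 57.5 − 41.7273 = 59.77.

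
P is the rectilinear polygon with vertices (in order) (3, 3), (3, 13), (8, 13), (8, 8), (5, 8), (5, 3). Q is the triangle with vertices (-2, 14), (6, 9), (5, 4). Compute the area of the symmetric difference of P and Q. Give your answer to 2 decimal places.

35.79

|P| = 35, |Q| = 22.5, |P∩Q| = 10.8554.
|P △ Q| = |P| + |Q| − 2·|P∩Q| = 35 + 22.5 − 21.7107 = 35.79.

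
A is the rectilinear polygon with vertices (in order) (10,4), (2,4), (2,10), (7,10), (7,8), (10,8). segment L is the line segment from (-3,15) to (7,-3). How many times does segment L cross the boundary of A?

2

The segment meets the boundary at (3.111,4), (2,6).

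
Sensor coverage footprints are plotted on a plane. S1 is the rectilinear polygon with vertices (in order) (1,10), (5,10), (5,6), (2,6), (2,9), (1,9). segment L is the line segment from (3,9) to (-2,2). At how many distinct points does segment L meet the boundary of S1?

The segment meets the boundary at (2,7.6).

1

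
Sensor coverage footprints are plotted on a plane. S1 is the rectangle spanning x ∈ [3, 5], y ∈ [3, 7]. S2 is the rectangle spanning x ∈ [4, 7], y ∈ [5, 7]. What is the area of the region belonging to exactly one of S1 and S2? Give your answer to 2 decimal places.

|S1∩S2|: x∈[4,5], y∈[5,7] → 1·2 = 2.
|S1 △ S2| = |S1| + |S2| − 2·|S1∩S2| = 8 + 6 − 4 = 10.00.

10.00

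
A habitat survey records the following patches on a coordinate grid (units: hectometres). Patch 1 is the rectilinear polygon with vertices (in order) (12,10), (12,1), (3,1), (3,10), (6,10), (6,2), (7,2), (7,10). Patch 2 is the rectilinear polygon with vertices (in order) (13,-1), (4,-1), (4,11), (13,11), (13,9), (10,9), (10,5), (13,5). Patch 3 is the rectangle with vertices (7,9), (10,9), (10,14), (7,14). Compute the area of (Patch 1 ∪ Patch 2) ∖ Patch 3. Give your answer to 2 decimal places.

107.00

|Patch 1 ∪ Patch 2| = 113.
|(Patch 1 ∪ Patch 2) ∩ Patch 3| = 6.
|(Patch 1 ∪ Patch 2) ∖ Patch 3| = 113 − 6 = 107.00.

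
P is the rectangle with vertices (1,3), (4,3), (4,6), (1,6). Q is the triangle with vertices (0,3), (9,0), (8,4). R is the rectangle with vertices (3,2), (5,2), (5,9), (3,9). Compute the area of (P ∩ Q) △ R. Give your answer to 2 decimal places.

14.06

|P ∩ Q| = 0.9375.
|(P ∩ Q) ∩ R| = 0.4375.
|(P ∩ Q) △ R| = 0.9375 + 14 − 0.875 = 14.06.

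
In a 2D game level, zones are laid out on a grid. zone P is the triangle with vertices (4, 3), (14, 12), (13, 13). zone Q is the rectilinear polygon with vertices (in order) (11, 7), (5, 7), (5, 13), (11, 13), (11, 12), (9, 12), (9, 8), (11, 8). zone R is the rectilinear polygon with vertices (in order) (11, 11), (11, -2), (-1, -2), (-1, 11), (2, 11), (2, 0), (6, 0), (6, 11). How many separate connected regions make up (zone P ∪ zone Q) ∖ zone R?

(zone P ∪ zone Q) ∖ zone R splits into 3 disjoint pieces (area 0.4222, area 14, area 4.3278).

3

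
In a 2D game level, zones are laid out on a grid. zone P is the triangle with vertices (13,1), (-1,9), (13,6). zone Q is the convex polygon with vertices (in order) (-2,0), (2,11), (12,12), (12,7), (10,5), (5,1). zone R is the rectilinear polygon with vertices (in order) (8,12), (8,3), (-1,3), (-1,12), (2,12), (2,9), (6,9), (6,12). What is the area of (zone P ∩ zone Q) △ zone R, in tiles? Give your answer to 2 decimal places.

61.59

|zone P ∩ zone Q| = 20.1052.
|(zone P ∩ zone Q) ∩ zone R| = 13.7558.
|(zone P ∩ zone Q) △ zone R| = 20.1052 + 69 − 27.5116 = 61.59.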